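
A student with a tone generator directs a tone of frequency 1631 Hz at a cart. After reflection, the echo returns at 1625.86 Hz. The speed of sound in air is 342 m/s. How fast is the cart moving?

Double Doppler shift off a moving reflector: f₂ = f₀ · (v + u)/(v − u) (u > 0 toward emitter).
Rearranging, u = v · (f₂ − f₀)/(f₂ + f₀) = 342 × -5.14/3256.86 ≈ -0.54 m/s.
So the cart is moving at 0.54 m/s away from the emitter.

0.54 m/s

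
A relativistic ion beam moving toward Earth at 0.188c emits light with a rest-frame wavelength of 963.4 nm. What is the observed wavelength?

Relativistic Doppler for wavelength: λ' = λ₀ · √((1 − β)/(1 + β)).
λ' = 963.4 × √(0.8120/1.1880) = 963.4 × 0.82674 ≈ 796.5 nm.

796.5 nm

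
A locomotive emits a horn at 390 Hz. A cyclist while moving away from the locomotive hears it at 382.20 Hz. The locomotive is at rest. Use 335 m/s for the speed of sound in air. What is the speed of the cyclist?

f' = f · (v − v_o)/v ⇒ v_o = v · |f'/f − 1|.
v_o = 335 × |382.20/390 − 1| = 335 × 0.02 ≈ 6.7 m/s.

6.7 m/s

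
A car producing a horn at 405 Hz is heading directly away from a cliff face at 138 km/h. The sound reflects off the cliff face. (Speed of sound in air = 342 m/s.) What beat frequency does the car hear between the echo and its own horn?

138 km/h = 38.33 m/s.
The cliff face receives the sound from a moving source: f₁ = f₀ · v/(v + v_e) = 405 × 342/380.33 ≈ 364.2 Hz.
On the return leg the car is a moving observer: f₂ = f₁ · (v − v_e)/v = 364.2 × 303.67/342 ≈ 323.4 Hz.
Equivalently f₂ = f₀ · (v − v_e)/(v + v_e).
Beat against the emitted tone: |f₂ − f₀| = 2v_e·f₀/(v + v_e) = 2 × 38.33 × 405/380.33 ≈ 82 Hz.

82 Hz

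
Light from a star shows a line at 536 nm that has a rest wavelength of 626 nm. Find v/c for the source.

λ'/λ₀ = 0.8562 < 1 (blueshift), so the source is approaching.
λ'/λ₀ = √((1 − β)/(1 + β)) for an approaching source ⇒ β = (1 − r²)/(1 + r²) with r = λ'/λ₀.
β = (1 − 0.7331)/(1 + 0.7331) ≈ 0.154.

0.154c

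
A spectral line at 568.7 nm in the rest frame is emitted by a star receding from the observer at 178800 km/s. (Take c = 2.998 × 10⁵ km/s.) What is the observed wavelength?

β = v/c = 178800/299800 = 0.5964.
Relativistic Doppler for wavelength: λ' = λ₀ · √((1 + β)/(1 − β)).
λ' = 568.7 × √(1.5964/0.4036) = 568.7 × 1.98881 ≈ 1131.0 nm.

1131.0 nm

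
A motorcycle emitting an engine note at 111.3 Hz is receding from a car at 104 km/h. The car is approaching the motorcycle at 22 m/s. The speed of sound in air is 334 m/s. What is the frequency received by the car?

109 Hz

104 km/h = 28.89 m/s.
General Doppler shift: f' = f · (v + v_o)/(v + v_s).
f' = 111.3 × (334 + 22)/(334 + 28.89) = 111.3 × 356/362.89 ≈ 109 Hz.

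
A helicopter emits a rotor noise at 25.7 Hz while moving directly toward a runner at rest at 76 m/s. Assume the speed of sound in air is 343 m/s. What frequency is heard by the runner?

Moving source, stationary observer: f' = f · v/(v − v_s) since the source is approaching.
f' = 25.7 × 343/(343 − 76) = 25.7 × 343/267 ≈ 33.0 Hz.

33.0 Hz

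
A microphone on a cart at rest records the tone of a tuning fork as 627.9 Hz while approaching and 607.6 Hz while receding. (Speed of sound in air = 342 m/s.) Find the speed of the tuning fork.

f₁/f₂ = (v + v_s)/(v − v_s), so v_s = v · (f₁ − f₂)/(f₁ + f₂).
v_s = 342 × (627.9 − 607.6)/(627.9 + 607.6) = 342 × 20.3/1235.5 ≈ 5.6 m/s.

5.6 m/s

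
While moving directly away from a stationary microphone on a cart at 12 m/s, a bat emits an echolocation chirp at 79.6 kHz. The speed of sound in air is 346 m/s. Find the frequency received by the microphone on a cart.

76.9 kHz

With the source moving away from a stationary observer, f' = f · v/(v + v_s).
f' = 79.6 × 346/(346 + 12) = 79.6 × 346/358 ≈ 76.9 kHz.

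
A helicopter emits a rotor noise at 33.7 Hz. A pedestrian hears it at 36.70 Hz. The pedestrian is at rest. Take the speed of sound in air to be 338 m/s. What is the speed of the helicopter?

f' > f, so the helicopter is approaching.
f' = f · v/(v − v_s) ⇒ v_s = v · |1 − f/f'|.
v_s = 338 × |1 − 33.7/36.70| = 338 × 0.08174 ≈ 28 m/s.

28 m/s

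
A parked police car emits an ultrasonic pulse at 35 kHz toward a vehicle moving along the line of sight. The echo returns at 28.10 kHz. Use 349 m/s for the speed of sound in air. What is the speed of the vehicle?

38 m/s

Double Doppler shift off a moving reflector: f₂ = f₀ · (v + u)/(v − u) (u > 0 toward emitter).
Rearranging, u = v · (f₂ − f₀)/(f₂ + f₀) = 349 × -6.90/63.10 ≈ -38 m/s.
So the vehicle is moving at 38 m/s away from the emitter.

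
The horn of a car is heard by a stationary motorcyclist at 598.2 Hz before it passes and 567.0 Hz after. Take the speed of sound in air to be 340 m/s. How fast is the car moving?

9.1 m/s

f₁/f₂ = (v + v_s)/(v − v_s), so v_s = v · (f₁ − f₂)/(f₁ + f₂).
v_s = 340 × (598.2 − 567.0)/(598.2 + 567.0) = 340 × 31.2/1165.2 ≈ 9.1 m/s.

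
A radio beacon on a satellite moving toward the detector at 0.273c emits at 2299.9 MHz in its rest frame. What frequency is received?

3043.4 MHz

Relativistic Doppler for frequency: f' = f₀ · √((1 + β)/(1 − β)).
f' = 2299.9 × √(1.2730/0.7270) = 2299.9 × 1.32327 ≈ 3043.4 MHz.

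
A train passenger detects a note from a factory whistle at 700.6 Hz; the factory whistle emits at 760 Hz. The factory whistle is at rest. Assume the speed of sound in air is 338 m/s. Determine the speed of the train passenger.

f' < f, so the train passenger is receding.
f' = f · (v − v_o)/v ⇒ v_o = v · |f'/f − 1|.
v_o = 338 × |700.6/760 − 1| = 338 × 0.07816 ≈ 26 m/s.

26 m/s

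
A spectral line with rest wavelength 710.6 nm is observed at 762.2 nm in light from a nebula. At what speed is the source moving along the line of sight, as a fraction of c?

0.070

λ'/λ₀ = 1.0726 > 1 (redshift), so the source is receding.
λ'/λ₀ = √((1 + β)/(1 − β)) for a receding source ⇒ β = (r² − 1)/(r² + 1) with r = λ'/λ₀.
β = (1.1505 − 1)/(1.1505 + 1) ≈ 0.070.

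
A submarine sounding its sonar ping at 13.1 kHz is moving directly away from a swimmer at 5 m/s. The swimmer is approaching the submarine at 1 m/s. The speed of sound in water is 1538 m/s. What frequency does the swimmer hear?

General Doppler shift: f' = f · (v + v_o)/(v + v_s).
f' = 13.1 × (1538 + 1)/(1538 + 5) = 13.1 × 1539/1543 ≈ 13.07 kHz.

13.07 kHz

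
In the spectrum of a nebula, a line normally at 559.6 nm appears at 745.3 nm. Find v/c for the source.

0.279

λ'/λ₀ = 1.3318 > 1 (redshift), so the source is receding.
λ'/λ₀ = √((1 + β)/(1 − β)) for a receding source ⇒ β = (r² − 1)/(r² + 1) with r = λ'/λ₀.
β = (1.7738 − 1)/(1.7738 + 1) ≈ 0.279.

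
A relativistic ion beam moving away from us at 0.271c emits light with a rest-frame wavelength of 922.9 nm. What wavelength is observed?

1218.6 nm

Relativistic Doppler for wavelength: λ' = λ₀ · √((1 + β)/(1 − β)).
λ' = 922.9 × √(1.2710/0.7290) = 922.9 × 1.32041 ≈ 1218.6 nm.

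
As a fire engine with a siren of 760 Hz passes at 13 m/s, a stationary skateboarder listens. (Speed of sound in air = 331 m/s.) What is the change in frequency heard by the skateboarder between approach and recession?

Approaching: f₁ = f · v/(v − v_s) = 760 × 331/318 ≈ 791.1 Hz.
Receding: f₂ = f · v/(v + v_s) = 760 × 331/344 ≈ 731.3 Hz.
Drop: f₁ − f₂ = 2f·v·v_s/(v² − v_s²) = 2 × 760 × 331 × 13/(331² − 13²) ≈ 59.8 Hz.

59.8 Hz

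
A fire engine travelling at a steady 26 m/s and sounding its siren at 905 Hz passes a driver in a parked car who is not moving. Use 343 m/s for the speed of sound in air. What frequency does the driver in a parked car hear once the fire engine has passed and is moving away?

Receding: f₂ = f · v/(v + v_s) = 905 × 343/369 ≈ 841 Hz.

841 Hz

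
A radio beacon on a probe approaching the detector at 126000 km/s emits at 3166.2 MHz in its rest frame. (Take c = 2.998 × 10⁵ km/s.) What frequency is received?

4955.8 MHz

β = v/c = 126000/299800 = 0.4203.
Relativistic Doppler for frequency: f' = f₀ · √((1 + β)/(1 − β)).
f' = 3166.2 × √(1.4203/0.5797) = 3166.2 × 1.56523 ≈ 4955.8 MHz.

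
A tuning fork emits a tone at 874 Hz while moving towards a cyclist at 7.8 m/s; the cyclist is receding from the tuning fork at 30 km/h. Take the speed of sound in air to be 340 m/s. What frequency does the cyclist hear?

873 Hz

30 km/h = 8.333 m/s.
With source approaching and observer receding, f' = f · (v − v_o)/(v − v_s).
f' = 874 × (340 − 8.333)/(340 − 7.8) = 874 × 331.67/332.2 ≈ 873 Hz.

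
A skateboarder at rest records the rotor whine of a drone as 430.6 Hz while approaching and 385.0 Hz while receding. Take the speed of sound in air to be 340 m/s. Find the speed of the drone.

19.0 m/s

f₁/f₂ = (v + v_s)/(v − v_s), so v_s = v · (f₁ − f₂)/(f₁ + f₂).
v_s = 340 × (430.6 − 385.0)/(430.6 + 385.0) = 340 × 45.6/815.6 ≈ 19.0 m/s.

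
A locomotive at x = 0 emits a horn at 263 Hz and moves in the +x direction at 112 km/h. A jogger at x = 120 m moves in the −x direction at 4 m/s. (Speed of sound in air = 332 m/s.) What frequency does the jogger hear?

294 Hz

112 km/h = 31.11 m/s.
The observer lies on the +x side, so the source is heading toward the observer and the observer is heading toward the source.
With source approaching and observer approaching, f' = f · (v + v_o)/(v − v_s).
f' = 263 × (332 + 4)/(332 − 31.11) = 263 × 336/300.89 ≈ 294 Hz.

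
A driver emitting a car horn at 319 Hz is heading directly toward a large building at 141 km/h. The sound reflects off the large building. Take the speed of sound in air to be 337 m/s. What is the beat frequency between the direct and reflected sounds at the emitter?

84 Hz

141 km/h = 39.17 m/s.
The large building receives the sound from a moving source: f₁ = f₀ · v/(v − v_e) = 319 × 337/297.83 ≈ 361.0 Hz.
On the return leg the driver is a moving observer: f₂ = f₁ · (v + v_e)/v = 361.0 × 376.17/337 ≈ 402.9 Hz.
Beat against the emitted tone: |f₂ − f₀| = 2v_e·f₀/(v − v_e) = 2 × 39.17 × 319/297.83 ≈ 84 Hz.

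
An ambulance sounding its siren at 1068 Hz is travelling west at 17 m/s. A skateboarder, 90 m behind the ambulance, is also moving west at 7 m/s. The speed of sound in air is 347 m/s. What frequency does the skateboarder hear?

1039 Hz

The skateboarder is behind, so the ambulance is moving away from it while the skateboarder is moving toward the ambulance.
General Doppler shift: f' = f · (v + v_o)/(v + v_s).
f' = 1068 × (347 + 7)/(347 + 17) = 1068 × 354/364 ≈ 1039 Hz.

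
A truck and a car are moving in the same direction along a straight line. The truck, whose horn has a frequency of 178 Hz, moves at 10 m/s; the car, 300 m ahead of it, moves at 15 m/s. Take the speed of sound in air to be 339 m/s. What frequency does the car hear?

The car is ahead, so the truck is moving toward it while the car is moving away from the truck.
With source approaching and observer receding, f' = f · (v − v_o)/(v − v_s).
f' = 178 × (339 − 15)/(339 − 10) = 178 × 324/329 ≈ 175 Hz.

175 Hz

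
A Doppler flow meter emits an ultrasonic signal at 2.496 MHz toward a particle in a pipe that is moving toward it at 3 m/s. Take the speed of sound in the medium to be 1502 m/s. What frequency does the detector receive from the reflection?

At the particle in a pipe (a moving observer), f₁ = f₀ · (v + u)/v = 2.496 × 1505/1502 ≈ 2.501 MHz.
The reflection then acts as a moving source: f₂ = f₁ · v/(v − u) ≈ 2.506 MHz.

2.506 MHz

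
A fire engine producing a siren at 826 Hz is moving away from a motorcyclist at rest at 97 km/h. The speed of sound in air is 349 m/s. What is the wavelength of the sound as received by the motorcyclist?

45.5 cm

97 km/h = 26.94 m/s.
Only the source moves, away from the listener, so f' = f · v/(v + v_s).
f' = 826 × 349/(349 + 26.94) ≈ 767 Hz.
λ' = v/f' = 349/766.799 ≈ 45.5 cm.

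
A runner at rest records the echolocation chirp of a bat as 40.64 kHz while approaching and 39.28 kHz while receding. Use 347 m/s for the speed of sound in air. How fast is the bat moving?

5.9 m/s

f₁/f₂ = (v + v_s)/(v − v_s), so v_s = v · (f₁ − f₂)/(f₁ + f₂).
v_s = 347 × (40.64 − 39.28)/(40.64 + 39.28) = 347 × 1.36/79.92 ≈ 5.9 m/s.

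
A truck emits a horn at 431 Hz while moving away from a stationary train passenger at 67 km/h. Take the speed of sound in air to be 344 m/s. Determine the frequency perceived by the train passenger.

67 km/h = 18.61 m/s.
With the source moving away from a stationary observer, f' = f · v/(v + v_s).
f' = 431 × 344/(344 + 18.61) = 431 × 344/362.6 ≈ 409 Hz.

409 Hz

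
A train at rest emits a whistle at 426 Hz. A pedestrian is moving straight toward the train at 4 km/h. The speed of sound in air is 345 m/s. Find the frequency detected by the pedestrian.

4 km/h = 1.111 m/s.
Moving observer, stationary source: f' = f · (v + v_o)/v.
f' = 426 × (345 + 1.111)/345 = 426 × 346.11/345 ≈ 427 Hz.

427 Hz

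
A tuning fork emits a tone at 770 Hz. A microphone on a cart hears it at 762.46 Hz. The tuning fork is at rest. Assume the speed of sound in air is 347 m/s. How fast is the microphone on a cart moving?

f' < f, so the microphone on a cart is receding.
f' = f · (v − v_o)/v ⇒ v_o = v · |f'/f − 1|.
v_o = 347 × |762.46/770 − 1| = 347 × 0.009792 ≈ 3.4 m/s.

3.4 m/s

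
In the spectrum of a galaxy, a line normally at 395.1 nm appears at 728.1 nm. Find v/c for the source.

0.545

λ'/λ₀ = 1.8428 > 1 (redshift), so the source is receding.
λ'/λ₀ = √((1 + β)/(1 − β)) for a receding source ⇒ β = (r² − 1)/(r² + 1) with r = λ'/λ₀.
β = (3.3960 − 1)/(3.3960 + 1) ≈ 0.545.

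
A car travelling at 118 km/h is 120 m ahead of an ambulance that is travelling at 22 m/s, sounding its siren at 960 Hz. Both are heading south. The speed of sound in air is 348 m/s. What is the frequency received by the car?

118 km/h = 32.78 m/s.
The car is ahead, so the ambulance is moving toward it while the car is moving away from the ambulance.
With source approaching and observer receding, f' = f · (v − v_o)/(v − v_s).
f' = 960 × (348 − 32.78)/(348 − 22) = 960 × 315.22/326 ≈ 928 Hz.

928 Hz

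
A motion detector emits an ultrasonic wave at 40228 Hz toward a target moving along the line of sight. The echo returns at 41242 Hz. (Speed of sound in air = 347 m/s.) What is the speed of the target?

4.3 m/s

Double Doppler shift off a moving reflector: f₂ = f₀ · (v + u)/(v − u) (u > 0 toward emitter).
Rearranging, u = v · (f₂ − f₀)/(f₂ + f₀) = 347 × 1014/81470 ≈ 4.3 m/s.
So the target is moving at 4.3 m/s toward the emitter.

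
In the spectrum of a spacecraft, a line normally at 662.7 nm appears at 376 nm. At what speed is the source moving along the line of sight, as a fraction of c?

0.513c

λ'/λ₀ = 0.5674 < 1 (blueshift), so the source is approaching.
λ'/λ₀ = √((1 − β)/(1 + β)) for an approaching source ⇒ β = (1 − r²)/(1 + r²) with r = λ'/λ₀.
β = (1 − 0.3219)/(1 + 0.3219) ≈ 0.513.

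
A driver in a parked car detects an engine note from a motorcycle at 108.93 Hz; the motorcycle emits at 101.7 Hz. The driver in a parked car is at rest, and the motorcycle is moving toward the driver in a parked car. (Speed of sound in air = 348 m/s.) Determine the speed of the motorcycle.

23.1 m/s

f' = f · v/(v − v_s) ⇒ v_s = v · |1 − f/f'|.
v_s = 348 × |1 − 101.7/108.93| = 348 × 0.06637 ≈ 23.1 m/s.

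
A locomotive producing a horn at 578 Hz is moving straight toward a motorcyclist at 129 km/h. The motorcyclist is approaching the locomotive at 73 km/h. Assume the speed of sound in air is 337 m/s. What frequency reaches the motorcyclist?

129 km/h = 35.83 m/s; 73 km/h = 20.28 m/s.
General Doppler shift: f' = f · (v + v_o)/(v − v_s).
f' = 578 × (337 + 20.28)/(337 − 35.83) = 578 × 357.28/301.17 ≈ 686 Hz.

686 Hz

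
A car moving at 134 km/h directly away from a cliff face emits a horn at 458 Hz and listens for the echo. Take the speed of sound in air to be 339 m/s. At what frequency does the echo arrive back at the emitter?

367 Hz

134 km/h = 37.22 m/s.
The cliff face receives the sound from a moving source: f₁ = f₀ · v/(v + v_e) = 458 × 339/376.22 ≈ 413 Hz.
On the return leg the car is a moving observer: f₂ = f₁ · (v − v_e)/v = 413 × 301.78/339 ≈ 367 Hz.
Equivalently f₂ = f₀ · (v − v_e)/(v + v_e).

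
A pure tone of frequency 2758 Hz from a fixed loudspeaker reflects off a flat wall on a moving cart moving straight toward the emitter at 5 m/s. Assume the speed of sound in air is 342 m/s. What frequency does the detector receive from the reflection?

2840 Hz

At the flat wall on a moving cart (a moving observer), f₁ = f₀ · (v + u)/v = 2758 × 347/342 ≈ 2798 Hz.
On reflection it acts as a source moving toward the stationary detector: f₂ = f₁ · v/(v − u) = 2798 × 342/337 ≈ 2840 Hz.
Equivalently f₂ = f₀ · (v + u)/(v − u).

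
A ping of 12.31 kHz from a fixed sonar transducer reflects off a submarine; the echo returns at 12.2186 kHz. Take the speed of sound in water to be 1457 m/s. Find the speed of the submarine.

Double Doppler shift off a moving reflector: f₂ = f₀ · (v + u)/(v − u) (u > 0 toward emitter).
Rearranging, u = v · (f₂ − f₀)/(f₂ + f₀) = 1457 × -0.0914/24.5286 ≈ -5.4 m/s.
So the submarine is moving at 5.4 m/s away from the emitter.

5.4 m/s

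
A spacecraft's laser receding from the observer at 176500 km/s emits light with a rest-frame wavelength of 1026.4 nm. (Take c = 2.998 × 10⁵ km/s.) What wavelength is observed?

β = v/c = 176500/299800 = 0.5887.
Relativistic Doppler for wavelength: λ' = λ₀ · √((1 + β)/(1 − β)).
λ' = 1026.4 × √(1.5887/0.4113) = 1026.4 × 1.96544 ≈ 2017.3 nm.

2017.3 nm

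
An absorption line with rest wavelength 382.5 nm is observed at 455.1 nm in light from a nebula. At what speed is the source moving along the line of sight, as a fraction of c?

λ'/λ₀ = 1.1898 > 1 (redshift), so the source is receding.
λ'/λ₀ = √((1 + β)/(1 − β)) for a receding source ⇒ β = (r² − 1)/(r² + 1) with r = λ'/λ₀.
β = (1.4156 − 1)/(1.4156 + 1) ≈ 0.172.

0.172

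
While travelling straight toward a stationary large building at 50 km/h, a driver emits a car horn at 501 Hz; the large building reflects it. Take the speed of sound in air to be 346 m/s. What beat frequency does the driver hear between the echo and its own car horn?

41.9 Hz

50 km/h = 13.89 m/s.
The large building receives the sound from a moving source: f₁ = f₀ · v/(v − v_e) = 501 × 346/332.11 ≈ 522.0 Hz.
On the return leg the driver is a moving observer: f₂ = f₁ · (v + v_e)/v = 522.0 × 359.89/346 ≈ 542.9 Hz.
Beat against the emitted tone: |f₂ − f₀| = 2v_e·f₀/(v − v_e) = 2 × 13.89 × 501/332.11 ≈ 41.9 Hz.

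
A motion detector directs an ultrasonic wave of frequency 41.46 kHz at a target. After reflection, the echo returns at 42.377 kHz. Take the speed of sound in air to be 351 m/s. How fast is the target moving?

3.8 m/s

Double Doppler shift off a moving reflector: f₂ = f₀ · (v + u)/(v − u) (u > 0 toward emitter).
Rearranging, u = v · (f₂ − f₀)/(f₂ + f₀) = 351 × 0.917/83.837 ≈ 3.8 m/s.
So the target is moving at 3.8 m/s toward the emitter.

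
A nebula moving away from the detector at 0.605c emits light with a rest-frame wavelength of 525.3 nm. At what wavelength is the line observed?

1058.9 nm

Relativistic Doppler for wavelength: λ' = λ₀ · √((1 + β)/(1 − β)).
λ' = 525.3 × √(1.6050/0.3950) = 525.3 × 2.01576 ≈ 1058.9 nm.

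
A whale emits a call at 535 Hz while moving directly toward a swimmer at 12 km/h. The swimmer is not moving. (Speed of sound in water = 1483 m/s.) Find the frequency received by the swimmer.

536 Hz

12 km/h = 3.333 m/s.
With the source moving toward a stationary observer, f' = f · v/(v − v_s).
f' = 535 × 1483/(1483 − 3.333) = 535 × 1483/1480 ≈ 536 Hz.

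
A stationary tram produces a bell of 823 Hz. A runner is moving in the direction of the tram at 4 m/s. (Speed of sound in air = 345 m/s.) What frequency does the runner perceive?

833 Hz

Only the observer moves, toward the source, so f' = f · (v + v_o)/v.
f' = 823 × (345 + 4)/345 = 823 × 349/345 ≈ 833 Hz.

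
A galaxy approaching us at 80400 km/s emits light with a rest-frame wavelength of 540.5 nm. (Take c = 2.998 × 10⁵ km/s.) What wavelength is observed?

β = v/c = 80400/299800 = 0.2682.
Relativistic Doppler for wavelength: λ' = λ₀ · √((1 − β)/(1 + β)).
λ' = 540.5 × √(0.7318/1.2682) = 540.5 × 0.75965 ≈ 410.6 nm.

410.6 nm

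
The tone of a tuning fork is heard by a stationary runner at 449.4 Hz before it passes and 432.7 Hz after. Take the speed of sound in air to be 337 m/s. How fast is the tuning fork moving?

6.4 m/s

f₁/f₂ = (v + v_s)/(v − v_s), so v_s = v · (f₁ − f₂)/(f₁ + f₂).
v_s = 337 × (449.4 − 432.7)/(449.4 + 432.7) = 337 × 16.7/882.1 ≈ 6.4 m/s.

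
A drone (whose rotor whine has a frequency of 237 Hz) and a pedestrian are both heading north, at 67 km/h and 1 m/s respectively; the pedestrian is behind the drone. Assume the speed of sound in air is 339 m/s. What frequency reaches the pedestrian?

67 km/h = 18.61 m/s.
The pedestrian is behind, so the drone is moving away from it while the pedestrian is moving toward the drone.
General Doppler shift: f' = f · (v + v_o)/(v + v_s).
f' = 237 × (339 + 1)/(339 + 18.61) = 237 × 340/357.61 ≈ 225 Hz.

225 Hz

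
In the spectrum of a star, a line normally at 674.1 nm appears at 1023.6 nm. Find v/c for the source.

λ'/λ₀ = 1.5185 > 1 (redshift), so the source is receding.
λ'/λ₀ = √((1 + β)/(1 − β)) for a receding source ⇒ β = (r² − 1)/(r² + 1) with r = λ'/λ₀.
β = (2.3057 − 1)/(2.3057 + 1) ≈ 0.395.

0.395c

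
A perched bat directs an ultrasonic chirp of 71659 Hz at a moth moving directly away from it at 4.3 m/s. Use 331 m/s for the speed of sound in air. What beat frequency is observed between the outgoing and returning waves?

1838 Hz

The moth first receives the wave as a moving observer: f₁ = f₀ · (v − u)/v = 71659 × (331 − 4.3)/331 ≈ 70728 Hz.
The reflection then acts as a moving source: f₂ = f₁ · v/(v + u) ≈ 69821 Hz.
Beat frequency: |f₂ − f₀| = 2u·f₀/(v + u) = 2 × 4.3 × 71659/335.3 ≈ 1838 Hz.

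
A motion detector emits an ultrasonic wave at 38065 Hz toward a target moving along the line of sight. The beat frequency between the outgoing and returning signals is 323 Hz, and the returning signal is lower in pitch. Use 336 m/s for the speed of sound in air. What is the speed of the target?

Double Doppler shift off a moving reflector: f₂ = f₀ · (v + u)/(v − u) (u > 0 toward emitter).
Returning signal is lower, so f₂ = f₀ − Δf = 38065 − 323 = 37742 Hz.
Rearranging, u = v · (f₂ − f₀)/(f₂ + f₀) = 336 × -323/75807 ≈ -1.43 m/s.
So the target is moving at 1.43 m/s away from the emitter.

1.43 m/s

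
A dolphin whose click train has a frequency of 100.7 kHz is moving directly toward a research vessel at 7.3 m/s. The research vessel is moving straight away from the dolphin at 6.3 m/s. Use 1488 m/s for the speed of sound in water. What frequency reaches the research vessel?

With source approaching and observer receding, f' = f · (v − v_o)/(v − v_s).
f' = 100.7 × (1488 − 6.3)/(1488 − 7.3) = 100.7 × 1481.7/1480.7 ≈ 100.8 kHz.

100.8 kHz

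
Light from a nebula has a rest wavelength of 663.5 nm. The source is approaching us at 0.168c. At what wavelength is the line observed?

Relativistic Doppler for wavelength: λ' = λ₀ · √((1 − β)/(1 + β)).
λ' = 663.5 × √(0.8320/1.1680) = 663.5 × 0.84400 ≈ 560.0 nm.

560.0 nm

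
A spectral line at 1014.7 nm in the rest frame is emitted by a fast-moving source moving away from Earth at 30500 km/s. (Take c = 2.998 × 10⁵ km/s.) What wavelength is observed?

1123.8 nm

β = v/c = 30500/299800 = 0.1017.
Relativistic Doppler for wavelength: λ' = λ₀ · √((1 + β)/(1 − β)).
λ' = 1014.7 × √(1.1017/0.8983) = 1014.7 × 1.10748 ≈ 1123.8 nm.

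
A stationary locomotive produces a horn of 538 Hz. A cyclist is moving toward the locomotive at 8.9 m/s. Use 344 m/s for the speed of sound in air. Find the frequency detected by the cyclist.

Moving observer, stationary source: f' = f · (v + v_o)/v.
f' = 538 × (344 + 8.9)/344 = 538 × 352.9/344 ≈ 552 Hz.

552 Hz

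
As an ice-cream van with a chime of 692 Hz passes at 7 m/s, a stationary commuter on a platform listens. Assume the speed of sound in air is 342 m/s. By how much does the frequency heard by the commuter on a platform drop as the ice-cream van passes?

28.3 Hz

Approaching: f₁ = f · v/(v − v_s) = 692 × 342/335 ≈ 706.5 Hz.
Receding: f₂ = f · v/(v + v_s) = 692 × 342/349 ≈ 678.1 Hz.
Drop: f₁ − f₂ = 2f·v·v_s/(v² − v_s²) = 2 × 692 × 342 × 7/(342² − 7²) ≈ 28.3 Hz.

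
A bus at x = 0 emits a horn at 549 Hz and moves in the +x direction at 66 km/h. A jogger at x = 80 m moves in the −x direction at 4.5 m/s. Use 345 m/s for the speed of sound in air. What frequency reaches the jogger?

587 Hz

66 km/h = 18.33 m/s.
The observer lies on the +x side, so the source is heading toward the observer and the observer is heading toward the source.
Both move, so f' = f · (v + v_o)/(v − v_s).
f' = 549 × (345 + 4.5)/(345 − 18.33) = 549 × 349.5/326.67 ≈ 587 Hz.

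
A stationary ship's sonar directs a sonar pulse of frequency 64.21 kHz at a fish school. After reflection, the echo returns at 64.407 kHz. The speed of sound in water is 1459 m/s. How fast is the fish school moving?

2.23 m/s

Double Doppler shift off a moving reflector: f₂ = f₀ · (v + u)/(v − u) (u > 0 toward emitter).
Rearranging, u = v · (f₂ − f₀)/(f₂ + f₀) = 1459 × 0.197/128.617 ≈ 2.23 m/s.
So the fish school is moving at 2.23 m/s toward the emitter.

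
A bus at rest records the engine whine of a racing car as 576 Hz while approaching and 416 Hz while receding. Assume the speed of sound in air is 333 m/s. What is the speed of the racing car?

f₁/f₂ = (v + v_s)/(v − v_s), so v_s = v · (f₁ − f₂)/(f₁ + f₂).
v_s = 333 × (576 − 416)/(576 + 416) = 333 × 160/992 ≈ 54 m/s.

54 m/s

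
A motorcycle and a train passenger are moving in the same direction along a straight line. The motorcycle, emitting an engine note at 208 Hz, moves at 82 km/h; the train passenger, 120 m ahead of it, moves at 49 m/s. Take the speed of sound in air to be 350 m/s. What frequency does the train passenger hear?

82 km/h = 22.78 m/s.
The train passenger is ahead, so the motorcycle is moving toward it while the train passenger is moving away from the motorcycle.
General Doppler shift: f' = f · (v − v_o)/(v − v_s).
f' = 208 × (350 − 49)/(350 − 22.78) = 208 × 301/327.22 ≈ 191 Hz.

191 Hz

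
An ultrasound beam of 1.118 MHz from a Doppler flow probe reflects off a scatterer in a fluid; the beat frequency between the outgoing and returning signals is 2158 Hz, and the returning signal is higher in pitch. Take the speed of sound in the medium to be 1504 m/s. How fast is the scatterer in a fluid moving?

1.45 m/s

Double Doppler shift off a moving reflector: f₂ = f₀ · (v + u)/(v − u) (u > 0 toward emitter).
Returning signal is higher, so f₂ = f₀ + Δf = 1118000 + 2158 = 1120158 Hz.
Rearranging, u = v · (f₂ − f₀)/(f₂ + f₀) = 1504 × 2158/2238158 ≈ 1.45 m/s.
So the scatterer in a fluid is moving at 1.45 m/s toward the emitter.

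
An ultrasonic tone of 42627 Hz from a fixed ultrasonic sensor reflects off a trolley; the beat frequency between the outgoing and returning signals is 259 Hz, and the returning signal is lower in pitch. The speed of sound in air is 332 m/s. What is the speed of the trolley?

1.01 m/s

Double Doppler shift off a moving reflector: f₂ = f₀ · (v + u)/(v − u) (u > 0 toward emitter).
Returning signal is lower, so f₂ = f₀ − Δf = 42627 − 259 = 42368 Hz.
Rearranging, u = v · (f₂ − f₀)/(f₂ + f₀) = 332 × -259/84995 ≈ -1.01 m/s.
So the trolley is moving at 1.01 m/s away from the emitter.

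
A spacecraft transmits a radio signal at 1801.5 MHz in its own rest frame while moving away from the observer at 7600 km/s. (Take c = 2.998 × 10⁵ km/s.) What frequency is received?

1756.4 MHz

β = v/c = 7600/299800 = 0.0254.
Relativistic Doppler for frequency: f' = f₀ · √((1 − β)/(1 + β)).
f' = 1801.5 × √(0.9746/1.0254) = 1801.5 × 0.97496 ≈ 1756.4 MHz.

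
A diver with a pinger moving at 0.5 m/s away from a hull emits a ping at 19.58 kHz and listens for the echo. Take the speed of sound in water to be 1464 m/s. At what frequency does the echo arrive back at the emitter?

19.57 kHz

The hull receives the sound from a moving source: f₁ = f₀ · v/(v + v_e) = 19.58 × 1464/1464.5 ≈ 19.57 kHz.
On the return leg the diver with a pinger is a moving observer: f₂ = f₁ · (v − v_e)/v = 19.57 × 1463.5/1464 ≈ 19.57 kHz.
Equivalently f₂ = f₀ · (v − v_e)/(v + v_e).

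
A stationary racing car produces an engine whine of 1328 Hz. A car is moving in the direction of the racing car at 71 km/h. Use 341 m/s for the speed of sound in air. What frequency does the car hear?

1405 Hz

71 km/h = 19.72 m/s.
Moving observer, stationary source: f' = f · (v + v_o)/v.
f' = 1328 × (341 + 19.72)/341 = 1328 × 360.72/341 ≈ 1405 Hz.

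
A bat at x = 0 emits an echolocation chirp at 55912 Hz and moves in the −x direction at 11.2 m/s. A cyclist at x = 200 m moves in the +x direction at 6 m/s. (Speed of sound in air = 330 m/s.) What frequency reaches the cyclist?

The observer lies on the +x side, so the source is heading away from the observer and the observer is heading away from the source.
General Doppler shift: f' = f · (v − v_o)/(v + v_s).
f' = 55912 × (330 − 6)/(330 + 11.2) = 55912 × 324/341.2 ≈ 53093 Hz.

53093 Hz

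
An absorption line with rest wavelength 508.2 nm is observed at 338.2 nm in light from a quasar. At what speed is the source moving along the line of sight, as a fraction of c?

0.386

λ'/λ₀ = 0.6655 < 1 (blueshift), so the source is approaching.
λ'/λ₀ = √((1 − β)/(1 + β)) for an approaching source ⇒ β = (1 − r²)/(1 + r²) with r = λ'/λ₀.
β = (1 − 0.4429)/(1 + 0.4429) ≈ 0.386.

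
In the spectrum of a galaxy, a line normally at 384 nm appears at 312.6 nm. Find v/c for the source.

0.203c

λ'/λ₀ = 0.8141 < 1 (blueshift), so the source is approaching.
λ'/λ₀ = √((1 − β)/(1 + β)) for an approaching source ⇒ β = (1 − r²)/(1 + r²) with r = λ'/λ₀.
β = (1 − 0.6627)/(1 + 0.6627) ≈ 0.203.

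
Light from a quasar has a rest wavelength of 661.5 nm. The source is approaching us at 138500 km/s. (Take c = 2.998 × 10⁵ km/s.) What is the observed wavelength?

401.3 nm

β = v/c = 138500/299800 = 0.4620.
Relativistic Doppler for wavelength: λ' = λ₀ · √((1 − β)/(1 + β)).
λ' = 661.5 × √(0.5380/1.4620) = 661.5 × 0.60664 ≈ 401.3 nm.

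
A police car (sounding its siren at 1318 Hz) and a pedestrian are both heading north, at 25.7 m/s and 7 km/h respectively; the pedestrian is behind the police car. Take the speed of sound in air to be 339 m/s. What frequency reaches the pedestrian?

1232 Hz

7 km/h = 1.944 m/s.
The pedestrian is behind, so the police car is moving away from it while the pedestrian is moving toward the police car.
Both move, so f' = f · (v + v_o)/(v + v_s).
f' = 1318 × (339 + 1.944)/(339 + 25.7) = 1318 × 340.94/364.7 ≈ 1232 Hz.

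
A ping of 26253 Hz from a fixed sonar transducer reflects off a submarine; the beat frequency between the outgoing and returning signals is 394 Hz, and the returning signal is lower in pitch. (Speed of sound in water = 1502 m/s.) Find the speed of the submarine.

11.4 m/s

Double Doppler shift off a moving reflector: f₂ = f₀ · (v + u)/(v − u) (u > 0 toward emitter).
Returning signal is lower, so f₂ = f₀ − Δf = 26253 − 394 = 25859 Hz.
Rearranging, u = v · (f₂ − f₀)/(f₂ + f₀) = 1502 × -394/52112 ≈ -11.4 m/s.
So the submarine is moving at 11.4 m/s away from the emitter.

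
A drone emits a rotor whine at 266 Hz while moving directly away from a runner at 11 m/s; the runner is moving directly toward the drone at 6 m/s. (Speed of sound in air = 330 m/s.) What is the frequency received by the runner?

General Doppler shift: f' = f · (v + v_o)/(v + v_s).
f' = 266 × (330 + 6)/(330 + 11) = 266 × 336/341 ≈ 262 Hz.

262 Hz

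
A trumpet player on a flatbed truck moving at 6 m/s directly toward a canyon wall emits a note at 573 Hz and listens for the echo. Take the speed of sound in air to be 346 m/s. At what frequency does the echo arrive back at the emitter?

593 Hz

The canyon wall receives the sound from a moving source: f₁ = f₀ · v/(v − v_e) = 573 × 346/340 ≈ 583 Hz.
On the return leg the trumpet player on a flatbed truck is a moving observer: f₂ = f₁ · (v + v_e)/v = 583 × 352/346 ≈ 593 Hz.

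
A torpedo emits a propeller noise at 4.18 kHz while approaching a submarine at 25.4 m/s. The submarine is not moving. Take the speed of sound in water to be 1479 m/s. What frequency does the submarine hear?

Only the source moves, toward the listener, so f' = f · v/(v − v_s).
f' = 4.18 × 1479/(1479 − 25.4) = 4.18 × 1479/1454 ≈ 4.25 kHz.

4.25 kHz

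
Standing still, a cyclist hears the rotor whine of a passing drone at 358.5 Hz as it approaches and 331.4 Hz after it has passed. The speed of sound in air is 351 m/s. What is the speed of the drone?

13.8 m/s

f₁/f₂ = (v + v_s)/(v − v_s), so v_s = v · (f₁ − f₂)/(f₁ + f₂).
v_s = 351 × (358.5 − 331.4)/(358.5 + 331.4) = 351 × 27.1/689.9 ≈ 13.8 m/s.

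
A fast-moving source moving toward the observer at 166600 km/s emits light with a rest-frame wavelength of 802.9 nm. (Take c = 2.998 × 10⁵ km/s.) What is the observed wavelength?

429.1 nm

β = v/c = 166600/299800 = 0.5557.
Relativistic Doppler for wavelength: λ' = λ₀ · √((1 − β)/(1 + β)).
λ' = 802.9 × √(0.4443/1.5557) = 802.9 × 0.53441 ≈ 429.1 nm.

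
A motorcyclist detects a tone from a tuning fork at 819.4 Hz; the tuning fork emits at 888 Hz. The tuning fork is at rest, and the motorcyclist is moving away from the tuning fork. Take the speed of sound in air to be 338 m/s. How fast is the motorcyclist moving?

f' = f · (v − v_o)/v ⇒ v_o = v · |f'/f − 1|.
v_o = 338 × |819.4/888 − 1| = 338 × 0.07725 ≈ 26 m/s.

26 m/s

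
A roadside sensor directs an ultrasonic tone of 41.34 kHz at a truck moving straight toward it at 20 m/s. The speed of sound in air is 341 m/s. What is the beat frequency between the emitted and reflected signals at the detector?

The truck first receives the wave as a moving observer: f₁ = f₀ · (v + u)/v = 41.34 × (341 + 20)/341 ≈ 43.76 kHz.
On reflection it acts as a source moving toward the stationary detector: f₂ = f₁ · v/(v − u) = 43.76 × 341/321 ≈ 46.49 kHz.
Equivalently f₂ = f₀ · (v + u)/(v − u).
Beat frequency (with f₀ = 41340 Hz): |f₂ − f₀| = 2u·f₀/(v − u) = 2 × 20 × 41340/321 ≈ 5151 Hz.

5151 Hz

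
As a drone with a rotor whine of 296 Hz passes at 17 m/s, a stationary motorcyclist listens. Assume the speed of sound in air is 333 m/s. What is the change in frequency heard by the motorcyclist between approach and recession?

Approaching: f₁ = f · v/(v − v_s) = 296 × 333/316 ≈ 311.9 Hz.
Receding: f₂ = f · v/(v + v_s) = 296 × 333/350 ≈ 281.6 Hz.
Drop: f₁ − f₂ = 2f·v·v_s/(v² − v_s²) = 2 × 296 × 333 × 17/(333² − 17²) ≈ 30.3 Hz.

30.3 Hz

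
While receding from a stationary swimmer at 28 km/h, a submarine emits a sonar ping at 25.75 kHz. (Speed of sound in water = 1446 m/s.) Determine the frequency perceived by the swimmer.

28 km/h = 7.778 m/s.
Only the source moves, away from the listener, so f' = f · v/(v + v_s).
f' = 25.75 × 1446/(1446 + 7.778) = 25.75 × 1446/1454 ≈ 25.6 kHz.

25.6 kHz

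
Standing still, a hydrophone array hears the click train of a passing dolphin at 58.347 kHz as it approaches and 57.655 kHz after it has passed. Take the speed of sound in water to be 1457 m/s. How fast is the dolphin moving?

8.7 m/s

f₁/f₂ = (v + v_s)/(v − v_s), so v_s = v · (f₁ − f₂)/(f₁ + f₂).
v_s = 1457 × (58.347 − 57.655)/(58.347 + 57.655) = 1457 × 0.692/116.002 ≈ 8.7 m/s.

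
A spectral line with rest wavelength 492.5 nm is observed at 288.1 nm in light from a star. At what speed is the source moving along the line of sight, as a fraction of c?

λ'/λ₀ = 0.5850 < 1 (blueshift), so the source is approaching.
λ'/λ₀ = √((1 − β)/(1 + β)) for an approaching source ⇒ β = (1 − r²)/(1 + r²) with r = λ'/λ₀.
β = (1 − 0.3422)/(1 + 0.3422) ≈ 0.490.

0.490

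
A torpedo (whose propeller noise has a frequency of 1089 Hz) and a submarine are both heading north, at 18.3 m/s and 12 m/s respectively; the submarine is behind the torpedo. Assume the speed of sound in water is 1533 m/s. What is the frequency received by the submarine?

The submarine is behind, so the torpedo is moving away from it while the submarine is moving toward the torpedo.
With source receding and observer approaching, f' = f · (v + v_o)/(v + v_s).
f' = 1089 × (1533 + 12)/(1533 + 18.3) = 1089 × 1545/1551.3 ≈ 1085 Hz.

1085 Hz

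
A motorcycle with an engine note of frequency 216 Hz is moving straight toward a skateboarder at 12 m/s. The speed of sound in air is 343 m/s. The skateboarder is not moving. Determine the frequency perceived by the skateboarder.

224 Hz

Only the source moves, toward the listener, so f' = f · v/(v − v_s).
f' = 216 × 343/(343 − 12) = 216 × 343/331 ≈ 224 Hz.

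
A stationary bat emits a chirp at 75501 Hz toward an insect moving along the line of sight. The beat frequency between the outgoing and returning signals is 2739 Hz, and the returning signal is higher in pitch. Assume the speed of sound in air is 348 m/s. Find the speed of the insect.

Double Doppler shift off a moving reflector: f₂ = f₀ · (v + u)/(v − u) (u > 0 toward emitter).
Returning signal is higher, so f₂ = f₀ + Δf = 75501 + 2739 = 78240 Hz.
Rearranging, u = v · (f₂ − f₀)/(f₂ + f₀) = 348 × 2739/153741 ≈ 6.2 m/s.
So the insect is moving at 6.2 m/s toward the emitter.

6.2 m/s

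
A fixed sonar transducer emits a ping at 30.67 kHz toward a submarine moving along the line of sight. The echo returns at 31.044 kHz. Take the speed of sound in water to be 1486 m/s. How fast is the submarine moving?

9.0 m/s

Double Doppler shift off a moving reflector: f₂ = f₀ · (v + u)/(v − u) (u > 0 toward emitter).
Rearranging, u = v · (f₂ − f₀)/(f₂ + f₀) = 1486 × 0.374/61.714 ≈ 9.0 m/s.
So the submarine is moving at 9.0 m/s toward the emitter.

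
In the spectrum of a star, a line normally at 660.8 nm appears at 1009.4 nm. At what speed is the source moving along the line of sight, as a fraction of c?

0.400c

λ'/λ₀ = 1.5275 > 1 (redshift), so the source is receding.
λ'/λ₀ = √((1 + β)/(1 − β)) for a receding source ⇒ β = (r² − 1)/(r² + 1) with r = λ'/λ₀.
β = (2.3334 − 1)/(2.3334 + 1) ≈ 0.400.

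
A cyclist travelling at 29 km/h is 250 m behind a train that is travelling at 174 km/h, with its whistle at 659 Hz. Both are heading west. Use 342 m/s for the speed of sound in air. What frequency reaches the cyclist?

591 Hz

174 km/h = 48.33 m/s; 29 km/h = 8.056 m/s.
The cyclist is behind, so the train is moving away from it while the cyclist is moving toward the train.
General Doppler shift: f' = f · (v + v_o)/(v + v_s).
f' = 659 × (342 + 8.056)/(342 + 48.33) = 659 × 350.06/390.33 ≈ 591 Hz.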